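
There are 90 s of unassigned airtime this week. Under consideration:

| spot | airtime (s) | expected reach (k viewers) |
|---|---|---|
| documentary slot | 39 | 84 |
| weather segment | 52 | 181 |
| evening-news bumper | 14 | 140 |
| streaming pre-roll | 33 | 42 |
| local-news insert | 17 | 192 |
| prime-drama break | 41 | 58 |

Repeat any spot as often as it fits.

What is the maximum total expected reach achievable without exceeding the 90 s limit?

960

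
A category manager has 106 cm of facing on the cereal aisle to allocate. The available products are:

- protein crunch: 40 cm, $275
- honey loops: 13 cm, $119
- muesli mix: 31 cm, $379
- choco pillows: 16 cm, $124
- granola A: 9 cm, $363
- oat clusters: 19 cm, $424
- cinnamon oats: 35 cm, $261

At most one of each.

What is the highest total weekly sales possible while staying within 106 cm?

By weekly sales per cm: granola A 40.33, oat clusters 22.32, muesli mix 12.23, honey loops 9.15 lead.
Filling by ratio: honey loops + muesli mix + choco pillows + granola A + oat clusters for 1409, with 18 cm left unused.
The 29 cm tied up in honey loops and choco pillows is better spent on protein crunch — total rises to 1441 (99 cm).
No other feasible combination exceeds 1441.

1441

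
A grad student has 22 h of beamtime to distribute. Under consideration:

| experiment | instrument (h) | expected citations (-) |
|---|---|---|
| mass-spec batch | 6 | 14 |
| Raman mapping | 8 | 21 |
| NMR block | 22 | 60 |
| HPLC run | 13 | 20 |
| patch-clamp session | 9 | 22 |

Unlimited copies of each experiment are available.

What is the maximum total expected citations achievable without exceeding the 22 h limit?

By expected citations per h: NMR block 2.73, Raman mapping 2.62, patch-clamp session 2.44 lead.
NMR block uses 22 of the 22 h and totals 60.
That's the maximum — no swap from here does better than 60.

60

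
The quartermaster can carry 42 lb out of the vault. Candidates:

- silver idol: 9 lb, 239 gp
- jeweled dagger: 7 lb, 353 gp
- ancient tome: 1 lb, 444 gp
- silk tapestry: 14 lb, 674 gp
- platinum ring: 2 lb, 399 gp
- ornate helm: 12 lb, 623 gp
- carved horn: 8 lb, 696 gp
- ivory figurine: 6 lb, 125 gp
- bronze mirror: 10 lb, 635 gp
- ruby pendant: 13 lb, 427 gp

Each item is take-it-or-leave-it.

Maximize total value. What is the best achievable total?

3201

By value per lb: ancient tome 444.00, platinum ring 199.50, carved horn 87.00, bronze mirror 63.50 lead.
Taking the top-ratio items first gives jeweled dagger + ancient tome + platinum ring + ornate helm + carved horn + bronze mirror for 3150 (40 lb).
The 12 lb tied up in ornate helm is better spent on silk tapestry — total rises to 3201 (42 lb).
Next best is jeweled dagger + ancient tome + platinum ring + ornate helm + carved horn + bronze mirror at 3150 (40 lb) — short by 51.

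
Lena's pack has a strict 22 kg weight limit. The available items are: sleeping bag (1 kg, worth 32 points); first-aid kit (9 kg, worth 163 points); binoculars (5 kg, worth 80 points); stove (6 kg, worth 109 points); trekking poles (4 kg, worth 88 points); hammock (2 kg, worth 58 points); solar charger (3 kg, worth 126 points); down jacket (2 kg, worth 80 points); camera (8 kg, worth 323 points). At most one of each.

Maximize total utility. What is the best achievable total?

728

Filling by ratio: sleeping bag + trekking poles + hammock + solar charger + down jacket + camera for 707, with 2 kg left unused.
Dropping trekking poles frees 4 kg; slotting in stove (6 kg) lifts the total to 728 at 22 kg.
An exhaustive check of the 512 subsets confirms 728.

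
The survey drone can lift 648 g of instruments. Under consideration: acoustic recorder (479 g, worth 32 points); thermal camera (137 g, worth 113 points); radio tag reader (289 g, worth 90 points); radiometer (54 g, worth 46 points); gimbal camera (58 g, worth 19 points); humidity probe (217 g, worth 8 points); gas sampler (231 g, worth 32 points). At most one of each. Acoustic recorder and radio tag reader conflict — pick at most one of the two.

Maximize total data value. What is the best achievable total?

268

Ranking by ratio (data value/g): radiometer 0.85, thermal camera 0.82, gimbal camera 0.33.
Thermal camera + radio tag reader + radiometer + gimbal camera uses 538 of the 648 g and totals 268.
Next best is thermal camera + radio tag reader + radiometer at 249 (480 g) — short by 19.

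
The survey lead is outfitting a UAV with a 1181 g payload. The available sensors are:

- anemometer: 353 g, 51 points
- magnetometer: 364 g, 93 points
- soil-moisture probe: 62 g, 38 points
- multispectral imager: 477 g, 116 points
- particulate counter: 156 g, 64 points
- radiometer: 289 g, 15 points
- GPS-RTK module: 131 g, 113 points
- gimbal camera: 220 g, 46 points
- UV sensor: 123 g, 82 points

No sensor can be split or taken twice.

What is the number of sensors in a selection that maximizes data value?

6

Best achievable data value is 459.
One optimal bundle: soil-moisture probe + multispectral imager + particulate counter + GPS-RTK module + gimbal camera + UV sensor (1169 g).
Every optimal selection uses 6 sensors.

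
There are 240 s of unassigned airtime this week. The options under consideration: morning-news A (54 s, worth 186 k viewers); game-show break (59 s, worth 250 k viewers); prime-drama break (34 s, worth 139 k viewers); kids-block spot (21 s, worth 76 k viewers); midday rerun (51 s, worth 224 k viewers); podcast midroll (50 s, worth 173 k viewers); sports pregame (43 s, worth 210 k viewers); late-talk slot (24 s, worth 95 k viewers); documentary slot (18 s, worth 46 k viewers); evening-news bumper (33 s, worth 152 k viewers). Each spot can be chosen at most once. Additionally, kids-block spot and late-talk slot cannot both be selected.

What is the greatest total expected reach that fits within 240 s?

The ratio heuristic lands on game-show break + prime-drama break + midday rerun + sports pregame + documentary slot + evening-news bumper (1021) but leaves 2 s idle.
Replace prime-drama break and documentary slot with morning-news A: the trade gains 1 net, giving 1022 at 240 s.
Runner-up game-show break + prime-drama break + midday rerun + sports pregame + documentary slot + evening-news bumper tops out at 1021.

1022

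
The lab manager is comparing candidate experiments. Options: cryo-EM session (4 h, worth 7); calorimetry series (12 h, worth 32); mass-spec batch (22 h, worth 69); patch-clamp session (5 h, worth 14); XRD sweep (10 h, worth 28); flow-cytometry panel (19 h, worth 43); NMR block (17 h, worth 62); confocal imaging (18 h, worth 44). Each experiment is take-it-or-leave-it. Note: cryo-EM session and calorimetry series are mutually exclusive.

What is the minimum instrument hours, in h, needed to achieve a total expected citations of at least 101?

Look for the lowest-instrument combination reaching 101.
patch-clamp session + XRD sweep + NMR block reaches 104 using 32 h.
Below 32 h the best achievable stays under 101.

32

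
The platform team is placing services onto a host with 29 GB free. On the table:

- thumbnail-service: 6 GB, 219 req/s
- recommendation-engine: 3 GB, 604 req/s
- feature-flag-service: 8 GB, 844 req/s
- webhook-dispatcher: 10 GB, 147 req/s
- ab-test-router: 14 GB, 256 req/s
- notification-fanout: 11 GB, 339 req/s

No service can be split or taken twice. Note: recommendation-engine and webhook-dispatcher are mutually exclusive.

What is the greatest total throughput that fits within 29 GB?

Thumbnail-service + recommendation-engine + feature-flag-service + notification-fanout uses 28 of the 29 GB and totals 2006.
Every other selection either busts 29 GB or breaks a pairing rule or fails to beat 2006.

2006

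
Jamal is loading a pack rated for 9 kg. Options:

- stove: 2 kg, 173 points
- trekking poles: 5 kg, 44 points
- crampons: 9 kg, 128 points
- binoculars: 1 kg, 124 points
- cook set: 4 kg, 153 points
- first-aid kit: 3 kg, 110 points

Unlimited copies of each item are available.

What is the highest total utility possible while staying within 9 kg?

Density check — binoculars 124.00, stove 86.50, cook set 38.25, first-aid kit 36.67 are the best per kg.
9×binoculars uses 9 of the 9 kg and totals 1116.
Every other selection either busts 9 kg or fails to beat 1116.

1116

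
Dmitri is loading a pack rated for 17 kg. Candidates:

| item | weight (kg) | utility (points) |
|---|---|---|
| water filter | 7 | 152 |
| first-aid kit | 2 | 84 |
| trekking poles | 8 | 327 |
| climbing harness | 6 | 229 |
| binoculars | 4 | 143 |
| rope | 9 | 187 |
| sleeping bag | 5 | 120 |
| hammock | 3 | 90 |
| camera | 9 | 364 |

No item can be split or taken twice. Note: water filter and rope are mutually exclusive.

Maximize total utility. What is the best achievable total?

691

A density-first pass picks first-aid kit + trekking poles + climbing harness — 640 at 16 kg.
Dropping first-aid kit and climbing harness frees 8 kg; slotting in camera (9 kg) lifts the total to 691 at 17 kg.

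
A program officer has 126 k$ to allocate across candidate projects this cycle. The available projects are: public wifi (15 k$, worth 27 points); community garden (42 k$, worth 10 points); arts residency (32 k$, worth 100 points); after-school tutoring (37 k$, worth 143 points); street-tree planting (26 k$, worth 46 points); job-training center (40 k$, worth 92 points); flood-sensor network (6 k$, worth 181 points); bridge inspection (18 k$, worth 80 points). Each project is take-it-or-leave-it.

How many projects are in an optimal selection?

5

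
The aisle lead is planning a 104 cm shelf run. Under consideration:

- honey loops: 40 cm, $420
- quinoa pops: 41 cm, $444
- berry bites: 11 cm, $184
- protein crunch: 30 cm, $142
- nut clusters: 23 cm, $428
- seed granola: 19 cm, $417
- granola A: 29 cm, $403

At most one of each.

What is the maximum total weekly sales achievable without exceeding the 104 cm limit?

1473

Density check — seed granola 21.95, nut clusters 18.61, berry bites 16.73 are the best per cm.
A density-first pass picks berry bites + nut clusters + seed granola + granola A — 1432 at 82 cm.
Replace granola A with quinoa pops: the trade gains 41 net, giving 1473 at 94 cm.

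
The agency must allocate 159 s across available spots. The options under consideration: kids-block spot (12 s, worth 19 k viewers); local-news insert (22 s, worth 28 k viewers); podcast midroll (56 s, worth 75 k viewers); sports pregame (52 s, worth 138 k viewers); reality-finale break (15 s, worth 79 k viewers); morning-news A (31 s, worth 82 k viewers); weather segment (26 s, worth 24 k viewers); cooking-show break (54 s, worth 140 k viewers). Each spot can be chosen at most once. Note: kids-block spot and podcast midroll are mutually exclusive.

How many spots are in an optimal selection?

The maximum expected reach within 159 s is 439.
For example sports pregame + reality-finale break + morning-news A + cooking-show break achieves it, using 152 s.
All optima have 4 spots.

4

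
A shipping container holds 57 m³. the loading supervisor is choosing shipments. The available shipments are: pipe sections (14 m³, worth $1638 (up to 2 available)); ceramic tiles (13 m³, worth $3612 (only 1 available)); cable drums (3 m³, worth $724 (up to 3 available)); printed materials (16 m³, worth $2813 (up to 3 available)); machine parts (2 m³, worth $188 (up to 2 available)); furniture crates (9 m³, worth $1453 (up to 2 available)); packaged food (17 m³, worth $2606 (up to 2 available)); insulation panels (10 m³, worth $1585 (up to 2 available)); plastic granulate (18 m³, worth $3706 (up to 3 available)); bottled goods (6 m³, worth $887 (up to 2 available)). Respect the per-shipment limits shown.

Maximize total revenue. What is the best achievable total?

Density check — ceramic tiles 277.85, cable drums 241.33, plastic granulate 205.89, printed materials 175.81 are the best per m³.
Taking the top-ratio shipments first gives ceramic tiles + 3×cable drums + printed materials + plastic granulate for 12303 (56 m³).
Replace cable drums and printed materials with machine parts + plastic granulate: the trade gains 357 net, giving 12660 at 57 m³.
That's the maximum — no swap from here does better than 12660.

12660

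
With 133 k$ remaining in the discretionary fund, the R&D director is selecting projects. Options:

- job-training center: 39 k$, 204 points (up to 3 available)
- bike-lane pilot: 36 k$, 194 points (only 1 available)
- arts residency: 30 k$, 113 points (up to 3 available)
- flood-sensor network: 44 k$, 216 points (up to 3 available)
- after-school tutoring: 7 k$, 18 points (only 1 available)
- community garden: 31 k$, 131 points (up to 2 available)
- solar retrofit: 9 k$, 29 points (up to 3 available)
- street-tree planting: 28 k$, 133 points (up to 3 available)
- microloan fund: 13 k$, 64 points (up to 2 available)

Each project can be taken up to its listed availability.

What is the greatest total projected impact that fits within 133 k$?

678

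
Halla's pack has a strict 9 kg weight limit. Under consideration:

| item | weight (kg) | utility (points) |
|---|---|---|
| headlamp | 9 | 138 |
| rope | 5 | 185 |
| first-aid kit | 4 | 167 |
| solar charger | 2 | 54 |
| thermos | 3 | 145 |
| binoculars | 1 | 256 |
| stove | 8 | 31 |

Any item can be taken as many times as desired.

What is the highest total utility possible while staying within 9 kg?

2304

9×binoculars uses 9 of the 9 kg and totals 2304.
Nothing else within 9 kg beats 2304.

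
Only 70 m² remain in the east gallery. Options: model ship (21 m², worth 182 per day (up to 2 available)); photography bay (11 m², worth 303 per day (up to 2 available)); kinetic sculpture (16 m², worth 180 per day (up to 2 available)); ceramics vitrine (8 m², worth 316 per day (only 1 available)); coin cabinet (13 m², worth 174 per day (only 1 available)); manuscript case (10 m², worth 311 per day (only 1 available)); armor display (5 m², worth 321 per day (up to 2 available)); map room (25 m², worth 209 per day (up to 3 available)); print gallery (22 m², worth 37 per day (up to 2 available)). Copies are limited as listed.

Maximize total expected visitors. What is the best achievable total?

Filling by ratio: 2×photography bay + ceramics vitrine + coin cabinet + manuscript case + 2×armor display for 2049, with 7 m² left unused.
The 13 m² tied up in coin cabinet is better spent on kinetic sculpture — total rises to 2055 (66 m²).
That's the maximum — no swap from here does better than 2055.

2055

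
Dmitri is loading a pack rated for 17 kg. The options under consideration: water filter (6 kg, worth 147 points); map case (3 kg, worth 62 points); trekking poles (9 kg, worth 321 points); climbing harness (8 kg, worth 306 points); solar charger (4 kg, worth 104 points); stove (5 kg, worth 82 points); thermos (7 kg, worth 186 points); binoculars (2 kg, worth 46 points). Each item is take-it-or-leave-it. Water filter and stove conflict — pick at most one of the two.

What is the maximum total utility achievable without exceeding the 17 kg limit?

627

By utility per kg: climbing harness 38.25, trekking poles 35.67, thermos 26.57 lead.
Trekking poles + climbing harness uses 17 of the 17 kg and totals 627.
That's the maximum — no feasible swap from here does better than 627.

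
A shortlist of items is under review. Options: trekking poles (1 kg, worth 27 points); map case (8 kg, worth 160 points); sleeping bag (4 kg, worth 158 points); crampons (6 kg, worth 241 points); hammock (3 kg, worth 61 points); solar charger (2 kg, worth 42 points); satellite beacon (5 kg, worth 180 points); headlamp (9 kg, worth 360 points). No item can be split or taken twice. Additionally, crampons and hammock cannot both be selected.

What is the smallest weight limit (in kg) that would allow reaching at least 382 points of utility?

Look for the lowest-weight combination reaching 382.
sleeping bag + crampons reaches 399 using 10 kg.
Below 10 kg the best achievable stays under 382.

10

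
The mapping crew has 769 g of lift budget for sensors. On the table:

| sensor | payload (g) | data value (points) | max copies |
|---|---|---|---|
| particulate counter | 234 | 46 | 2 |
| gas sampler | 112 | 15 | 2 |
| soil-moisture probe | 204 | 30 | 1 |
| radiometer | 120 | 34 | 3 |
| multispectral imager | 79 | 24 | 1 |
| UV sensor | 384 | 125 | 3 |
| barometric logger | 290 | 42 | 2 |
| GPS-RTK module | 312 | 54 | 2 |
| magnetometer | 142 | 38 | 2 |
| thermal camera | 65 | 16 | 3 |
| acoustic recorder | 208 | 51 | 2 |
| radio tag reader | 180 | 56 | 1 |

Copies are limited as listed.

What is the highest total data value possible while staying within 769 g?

250

Taking 2×UV sensor: 768 g used, 250 in data value.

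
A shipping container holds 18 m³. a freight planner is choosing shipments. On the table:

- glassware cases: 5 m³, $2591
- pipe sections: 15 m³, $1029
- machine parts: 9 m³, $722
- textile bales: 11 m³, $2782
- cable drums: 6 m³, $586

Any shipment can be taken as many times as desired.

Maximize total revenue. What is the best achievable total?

3×glassware cases uses 15 of the 18 m³ and totals 7773.
Every other selection either busts 18 m³ or fails to beat 7773.

7773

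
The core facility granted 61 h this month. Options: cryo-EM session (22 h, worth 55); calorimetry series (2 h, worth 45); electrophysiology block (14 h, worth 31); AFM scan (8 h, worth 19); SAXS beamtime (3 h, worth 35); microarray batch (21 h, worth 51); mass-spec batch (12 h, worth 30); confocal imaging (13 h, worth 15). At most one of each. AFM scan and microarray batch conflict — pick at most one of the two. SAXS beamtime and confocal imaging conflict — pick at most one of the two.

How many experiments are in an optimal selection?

The maximum expected citations within 61 h is 216.
cryo-EM session + calorimetry series + SAXS beamtime + microarray batch + mass-spec batch hits 216 at 60 h.
All optima have 5 experiments.

5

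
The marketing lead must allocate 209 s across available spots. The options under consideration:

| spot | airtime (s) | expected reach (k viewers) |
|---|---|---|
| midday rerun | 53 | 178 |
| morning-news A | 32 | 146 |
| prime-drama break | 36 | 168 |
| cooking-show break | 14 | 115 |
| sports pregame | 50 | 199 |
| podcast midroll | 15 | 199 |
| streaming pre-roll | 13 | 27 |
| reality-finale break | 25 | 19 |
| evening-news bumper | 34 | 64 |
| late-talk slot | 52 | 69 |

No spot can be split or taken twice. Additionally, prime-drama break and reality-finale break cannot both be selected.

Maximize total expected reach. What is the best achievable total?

1005

Midday rerun + morning-news A + prime-drama break + cooking-show break + sports pregame + podcast midroll uses 200 of the 209 s and totals 1005.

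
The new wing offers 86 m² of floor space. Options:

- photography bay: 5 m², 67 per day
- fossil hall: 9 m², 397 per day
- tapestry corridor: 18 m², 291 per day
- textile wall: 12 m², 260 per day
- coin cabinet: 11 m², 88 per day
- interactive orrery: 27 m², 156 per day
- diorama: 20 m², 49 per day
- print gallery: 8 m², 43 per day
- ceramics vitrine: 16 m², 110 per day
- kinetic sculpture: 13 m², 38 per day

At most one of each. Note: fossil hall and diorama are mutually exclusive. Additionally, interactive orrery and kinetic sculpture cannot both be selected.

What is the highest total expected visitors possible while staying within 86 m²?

1259

By expected visitors per m²: fossil hall 44.11, textile wall 21.67, tapestry corridor 16.17 lead.
A density-first pass picks photography bay + fossil hall + tapestry corridor + textile wall + coin cabinet + print gallery + ceramics vitrine — 1256 at 79 m².
Replace print gallery and ceramics vitrine with interactive orrery: the trade gains 3 net, giving 1259 at 82 m².
Next best is photography bay + fossil hall + tapestry corridor + textile wall + coin cabinet + print gallery + ceramics vitrine at 1256 (79 m²) — short by 3.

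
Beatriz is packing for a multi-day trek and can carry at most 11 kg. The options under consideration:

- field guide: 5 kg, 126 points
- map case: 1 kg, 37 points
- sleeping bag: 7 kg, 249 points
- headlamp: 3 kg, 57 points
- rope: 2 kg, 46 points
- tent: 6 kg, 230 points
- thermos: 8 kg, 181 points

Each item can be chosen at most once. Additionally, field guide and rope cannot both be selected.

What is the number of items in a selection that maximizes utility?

Optimal total is 356.
field guide + tent hits 356 at 11 kg.
Every optimal selection uses 2 items.

2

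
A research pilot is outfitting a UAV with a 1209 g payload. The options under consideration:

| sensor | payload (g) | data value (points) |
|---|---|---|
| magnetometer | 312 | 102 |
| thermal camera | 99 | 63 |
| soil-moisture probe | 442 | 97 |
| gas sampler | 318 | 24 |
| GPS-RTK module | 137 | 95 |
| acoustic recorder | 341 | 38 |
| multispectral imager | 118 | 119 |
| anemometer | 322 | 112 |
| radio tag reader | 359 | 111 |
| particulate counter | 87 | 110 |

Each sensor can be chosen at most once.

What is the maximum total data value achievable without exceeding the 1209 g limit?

610

Filling by ratio: magnetometer + thermal camera + GPS-RTK module + multispectral imager + anemometer + particulate counter for 601, with 134 g left unused.
Dropping magnetometer frees 312 g; slotting in radio tag reader (359 g) lifts the total to 610 at 1122 g.
Runner-up magnetometer + thermal camera + GPS-RTK module + multispectral imager + anemometer + particulate counter tops out at 601.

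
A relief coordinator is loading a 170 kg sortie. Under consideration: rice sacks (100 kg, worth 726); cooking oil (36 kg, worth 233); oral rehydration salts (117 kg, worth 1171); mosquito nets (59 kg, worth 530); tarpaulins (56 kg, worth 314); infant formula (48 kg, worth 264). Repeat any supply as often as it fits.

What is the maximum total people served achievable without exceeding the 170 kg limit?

The ratio heuristic lands on cooking oil + oral rehydration salts (1404) but leaves 17 kg idle.
Dropping cooking oil frees 36 kg; slotting in infant formula (48 kg) lifts the total to 1435 at 165 kg.

1435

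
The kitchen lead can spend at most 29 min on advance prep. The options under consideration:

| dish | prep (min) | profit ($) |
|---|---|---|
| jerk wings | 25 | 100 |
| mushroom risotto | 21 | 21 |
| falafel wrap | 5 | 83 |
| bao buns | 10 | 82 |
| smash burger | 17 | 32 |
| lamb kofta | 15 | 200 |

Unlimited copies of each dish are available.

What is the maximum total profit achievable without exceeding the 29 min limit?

415

Taking 5×falafel wrap: 25 min used, 415 in profit.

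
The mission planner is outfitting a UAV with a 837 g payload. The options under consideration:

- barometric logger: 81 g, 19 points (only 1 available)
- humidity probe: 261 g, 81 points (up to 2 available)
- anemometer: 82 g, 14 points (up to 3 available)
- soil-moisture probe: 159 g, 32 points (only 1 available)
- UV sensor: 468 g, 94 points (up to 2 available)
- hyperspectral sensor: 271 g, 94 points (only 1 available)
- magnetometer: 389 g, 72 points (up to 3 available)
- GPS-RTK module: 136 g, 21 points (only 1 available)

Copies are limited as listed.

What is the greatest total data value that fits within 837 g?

The ratio ordering already packs tightly: 2×humidity probe + hyperspectral sensor, 793 g, 256.

256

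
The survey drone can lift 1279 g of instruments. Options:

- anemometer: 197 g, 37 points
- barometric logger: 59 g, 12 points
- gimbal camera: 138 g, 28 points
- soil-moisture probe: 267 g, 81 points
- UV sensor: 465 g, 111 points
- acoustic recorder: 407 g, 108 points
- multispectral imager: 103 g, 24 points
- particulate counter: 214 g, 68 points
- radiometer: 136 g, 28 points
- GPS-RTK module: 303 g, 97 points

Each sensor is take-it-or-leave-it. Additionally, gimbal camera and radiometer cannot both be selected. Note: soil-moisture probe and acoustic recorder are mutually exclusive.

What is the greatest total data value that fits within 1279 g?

357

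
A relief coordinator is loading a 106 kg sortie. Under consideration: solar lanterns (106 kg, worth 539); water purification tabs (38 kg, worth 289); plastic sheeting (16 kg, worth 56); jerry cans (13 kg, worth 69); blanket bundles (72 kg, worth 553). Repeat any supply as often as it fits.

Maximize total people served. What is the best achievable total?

A density-first pass picks 2×jerry cans + blanket bundles — 691 at 98 kg.
Replace blanket bundles with 2×water purification tabs: the trade gains 25 net, giving 716 at 102 kg.
No other feasible combination exceeds 716.

716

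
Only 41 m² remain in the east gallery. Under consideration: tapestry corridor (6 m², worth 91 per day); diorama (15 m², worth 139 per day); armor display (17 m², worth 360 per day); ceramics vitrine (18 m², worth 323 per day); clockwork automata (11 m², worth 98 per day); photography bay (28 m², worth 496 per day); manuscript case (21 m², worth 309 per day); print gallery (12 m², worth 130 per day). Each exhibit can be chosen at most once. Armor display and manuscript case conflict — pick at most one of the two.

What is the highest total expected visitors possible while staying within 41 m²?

Tapestry corridor + armor display + ceramics vitrine uses 41 of the 41 m² and totals 774.
Runner-up armor display + ceramics vitrine tops out at 683.

774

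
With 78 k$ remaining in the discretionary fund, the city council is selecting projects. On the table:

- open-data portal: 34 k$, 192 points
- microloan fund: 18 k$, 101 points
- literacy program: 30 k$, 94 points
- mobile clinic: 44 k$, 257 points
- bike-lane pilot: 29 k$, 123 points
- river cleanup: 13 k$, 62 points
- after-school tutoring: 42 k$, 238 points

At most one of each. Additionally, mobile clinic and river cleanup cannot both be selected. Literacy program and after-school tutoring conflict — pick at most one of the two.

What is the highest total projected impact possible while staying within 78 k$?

449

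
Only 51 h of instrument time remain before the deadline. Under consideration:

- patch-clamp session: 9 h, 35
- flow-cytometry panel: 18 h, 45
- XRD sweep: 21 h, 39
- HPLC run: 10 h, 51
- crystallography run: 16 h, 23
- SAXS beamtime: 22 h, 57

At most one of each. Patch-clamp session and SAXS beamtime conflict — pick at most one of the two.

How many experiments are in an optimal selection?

3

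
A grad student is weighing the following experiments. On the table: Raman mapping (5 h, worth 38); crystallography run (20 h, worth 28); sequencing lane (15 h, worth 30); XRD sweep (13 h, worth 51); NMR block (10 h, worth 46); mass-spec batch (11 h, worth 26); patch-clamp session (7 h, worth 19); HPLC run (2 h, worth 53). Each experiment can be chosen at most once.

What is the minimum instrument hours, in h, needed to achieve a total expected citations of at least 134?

17

Need the lightest bundle worth ≥ 134.
Raman mapping + NMR block + HPLC run reaches 137 using 17 h.
Any bundle with less than 17 h falls short of 134.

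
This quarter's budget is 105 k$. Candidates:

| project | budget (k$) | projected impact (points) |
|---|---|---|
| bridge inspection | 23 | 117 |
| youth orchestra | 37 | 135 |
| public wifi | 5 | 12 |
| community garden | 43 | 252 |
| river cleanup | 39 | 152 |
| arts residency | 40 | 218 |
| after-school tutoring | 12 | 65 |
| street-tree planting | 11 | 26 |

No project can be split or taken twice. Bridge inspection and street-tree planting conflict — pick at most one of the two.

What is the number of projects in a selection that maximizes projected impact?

4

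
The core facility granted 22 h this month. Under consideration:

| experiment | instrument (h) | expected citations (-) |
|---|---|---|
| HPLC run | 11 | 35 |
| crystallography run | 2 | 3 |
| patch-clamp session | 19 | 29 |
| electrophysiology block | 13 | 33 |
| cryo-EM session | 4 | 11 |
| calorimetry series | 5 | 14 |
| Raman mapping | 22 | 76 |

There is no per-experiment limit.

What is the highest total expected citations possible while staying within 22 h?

By expected citations per h: Raman mapping 3.45, HPLC run 3.18, calorimetry series 2.80 lead.
Raman mapping uses 22 of the 22 h and totals 76.

76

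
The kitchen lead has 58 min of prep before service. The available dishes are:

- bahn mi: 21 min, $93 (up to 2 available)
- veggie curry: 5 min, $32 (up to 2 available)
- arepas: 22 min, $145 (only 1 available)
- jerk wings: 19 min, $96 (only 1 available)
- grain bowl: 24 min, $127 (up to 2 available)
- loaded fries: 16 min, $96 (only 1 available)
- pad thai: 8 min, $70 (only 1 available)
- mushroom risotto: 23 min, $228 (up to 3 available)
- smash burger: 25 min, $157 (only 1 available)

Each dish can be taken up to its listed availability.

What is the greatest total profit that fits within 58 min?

526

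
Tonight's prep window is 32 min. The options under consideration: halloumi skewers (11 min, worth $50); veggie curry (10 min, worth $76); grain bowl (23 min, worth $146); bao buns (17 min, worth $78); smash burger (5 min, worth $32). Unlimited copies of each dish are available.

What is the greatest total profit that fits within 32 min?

228

Ranking by ratio (profit/min): veggie curry 7.60, smash burger 6.40, grain bowl 6.35, bao buns 4.59.
The ratio ordering already packs tightly: 3×veggie curry, 30 min, 228.
The spare 2 min is too small for any remaining dish, and no exchange beats 228.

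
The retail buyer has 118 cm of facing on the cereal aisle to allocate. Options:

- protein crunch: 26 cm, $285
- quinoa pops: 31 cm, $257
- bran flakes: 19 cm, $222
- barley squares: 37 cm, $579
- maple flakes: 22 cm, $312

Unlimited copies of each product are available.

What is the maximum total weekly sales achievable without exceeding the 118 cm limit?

1782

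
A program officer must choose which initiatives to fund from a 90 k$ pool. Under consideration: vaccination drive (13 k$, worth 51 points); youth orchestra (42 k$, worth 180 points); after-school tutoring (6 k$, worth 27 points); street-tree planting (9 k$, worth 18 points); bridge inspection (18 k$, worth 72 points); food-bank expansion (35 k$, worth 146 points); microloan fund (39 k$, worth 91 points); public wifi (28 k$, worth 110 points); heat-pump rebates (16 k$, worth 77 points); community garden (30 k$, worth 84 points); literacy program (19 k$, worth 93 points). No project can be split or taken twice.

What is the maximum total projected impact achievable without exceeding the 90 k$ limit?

By projected impact per k$: literacy program 4.89, heat-pump rebates 4.81, after-school tutoring 4.50 lead.
Greedy by ratio would take youth orchestra + after-school tutoring + heat-pump rebates + literacy program: 83 k$ used, total 377.
Dropping after-school tutoring frees 6 k$; slotting in vaccination drive (13 k$) lifts the total to 401 at 90 k$.
Runner-up vaccination drive + after-school tutoring + food-bank expansion + heat-pump rebates + literacy program tops out at 394.

401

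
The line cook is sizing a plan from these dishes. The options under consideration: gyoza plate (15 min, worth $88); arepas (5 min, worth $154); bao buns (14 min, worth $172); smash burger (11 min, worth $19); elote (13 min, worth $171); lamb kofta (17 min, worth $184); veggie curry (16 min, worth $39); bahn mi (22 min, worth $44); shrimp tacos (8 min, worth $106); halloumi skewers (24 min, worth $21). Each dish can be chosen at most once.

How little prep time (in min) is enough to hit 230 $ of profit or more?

13

Look for the lowest-prep combination reaching 230.
Taking arepas + shrimp tacos gives 260 (≥ 230) for 13 min.
Below 13 min the best achievable stays under 230.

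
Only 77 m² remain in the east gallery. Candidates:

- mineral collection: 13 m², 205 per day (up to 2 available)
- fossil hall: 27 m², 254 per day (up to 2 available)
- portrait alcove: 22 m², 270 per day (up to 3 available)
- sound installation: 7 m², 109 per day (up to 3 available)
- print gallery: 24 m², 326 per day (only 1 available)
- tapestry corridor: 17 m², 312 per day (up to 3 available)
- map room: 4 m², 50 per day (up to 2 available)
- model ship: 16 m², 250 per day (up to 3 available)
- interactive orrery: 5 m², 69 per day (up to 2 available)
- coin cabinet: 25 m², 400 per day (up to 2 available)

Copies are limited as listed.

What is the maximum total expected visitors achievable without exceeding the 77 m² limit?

1346

Greedy by ratio would take 3×tapestry corridor + coin cabinet: 76 m² used, total 1336.
Replace coin cabinet with 2×mineral collection: the trade gains 10 net, giving 1346 at 77 m².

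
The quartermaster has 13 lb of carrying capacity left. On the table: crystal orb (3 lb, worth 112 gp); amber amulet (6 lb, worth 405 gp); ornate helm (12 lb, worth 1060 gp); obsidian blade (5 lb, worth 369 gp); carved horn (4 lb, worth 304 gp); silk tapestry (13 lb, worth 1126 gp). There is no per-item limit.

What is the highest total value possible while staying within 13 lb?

1126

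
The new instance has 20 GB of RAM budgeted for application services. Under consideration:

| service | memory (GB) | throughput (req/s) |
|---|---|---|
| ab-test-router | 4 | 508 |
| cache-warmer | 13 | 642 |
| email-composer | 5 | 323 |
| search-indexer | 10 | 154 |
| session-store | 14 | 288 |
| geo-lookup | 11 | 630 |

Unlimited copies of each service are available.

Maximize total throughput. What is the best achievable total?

Density check — ab-test-router 127.00, email-composer 64.60, geo-lookup 57.27, cache-warmer 49.38 are the best per GB.
Taking 5×ab-test-router: 20 GB used, 2540 in throughput.
Nothing else within 20 GB beats 2540.

2540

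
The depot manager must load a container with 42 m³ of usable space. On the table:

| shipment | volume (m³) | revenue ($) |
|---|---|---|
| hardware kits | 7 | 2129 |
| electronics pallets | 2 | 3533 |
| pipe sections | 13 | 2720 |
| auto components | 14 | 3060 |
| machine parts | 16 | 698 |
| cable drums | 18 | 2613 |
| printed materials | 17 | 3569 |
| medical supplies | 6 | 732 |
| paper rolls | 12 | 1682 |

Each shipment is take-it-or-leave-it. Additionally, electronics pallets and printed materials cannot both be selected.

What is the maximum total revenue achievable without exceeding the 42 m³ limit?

Hardware kits + electronics pallets + pipe sections + auto components + medical supplies uses 42 of the 42 m³ and totals 12174.
Next best is hardware kits + electronics pallets + pipe sections + auto components at 11442 (36 m³) — short by 732.

12174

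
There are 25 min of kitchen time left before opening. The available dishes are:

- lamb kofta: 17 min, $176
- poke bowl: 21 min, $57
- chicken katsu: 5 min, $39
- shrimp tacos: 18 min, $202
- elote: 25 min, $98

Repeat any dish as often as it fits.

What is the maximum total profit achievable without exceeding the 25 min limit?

241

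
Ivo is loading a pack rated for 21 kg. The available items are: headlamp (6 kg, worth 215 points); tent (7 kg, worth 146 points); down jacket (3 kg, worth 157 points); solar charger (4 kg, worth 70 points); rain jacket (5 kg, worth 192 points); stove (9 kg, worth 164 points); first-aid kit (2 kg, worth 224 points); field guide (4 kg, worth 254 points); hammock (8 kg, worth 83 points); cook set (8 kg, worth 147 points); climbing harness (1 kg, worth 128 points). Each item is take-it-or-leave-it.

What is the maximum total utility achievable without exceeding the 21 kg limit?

Best packing: headlamp + down jacket + rain jacket + first-aid kit + field guide + climbing harness — 21 kg, 1170 total.

1170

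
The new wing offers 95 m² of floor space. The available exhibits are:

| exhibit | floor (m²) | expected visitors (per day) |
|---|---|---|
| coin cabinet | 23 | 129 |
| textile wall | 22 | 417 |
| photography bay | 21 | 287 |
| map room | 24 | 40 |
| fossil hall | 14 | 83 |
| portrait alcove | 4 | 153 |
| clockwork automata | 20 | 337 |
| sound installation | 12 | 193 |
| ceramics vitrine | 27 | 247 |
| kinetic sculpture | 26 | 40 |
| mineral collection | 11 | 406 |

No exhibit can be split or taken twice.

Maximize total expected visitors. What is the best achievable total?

1793

Textile wall + photography bay + portrait alcove + clockwork automata + sound installation + mineral collection uses 90 of the 95 m² and totals 1793.
Runner-up textile wall + photography bay + fossil hall + portrait alcove + clockwork automata + mineral collection tops out at 1683.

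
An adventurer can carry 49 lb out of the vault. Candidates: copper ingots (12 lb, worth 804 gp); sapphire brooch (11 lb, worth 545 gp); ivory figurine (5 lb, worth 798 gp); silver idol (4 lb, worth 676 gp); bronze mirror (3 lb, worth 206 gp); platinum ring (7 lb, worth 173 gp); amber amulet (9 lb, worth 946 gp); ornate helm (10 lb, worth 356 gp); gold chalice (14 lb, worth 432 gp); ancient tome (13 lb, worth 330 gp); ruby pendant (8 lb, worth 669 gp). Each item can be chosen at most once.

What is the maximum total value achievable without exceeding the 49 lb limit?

4438

Ranking by ratio (value/lb): silver idol 169.00, ivory figurine 159.60, amber amulet 105.11, ruby pendant 83.62.
The ratio heuristic lands on copper ingots + ivory figurine + silver idol + bronze mirror + platinum ring + amber amulet + ruby pendant (4272) but leaves 1 lb idle.
Dropping bronze mirror and platinum ring frees 10 lb; slotting in sapphire brooch (11 lb) lifts the total to 4438 at 49 lb.
The closest alternative, copper ingots + ivory figurine + silver idol + bronze mirror + platinum ring + amber amulet + ruby pendant, reaches only 4272.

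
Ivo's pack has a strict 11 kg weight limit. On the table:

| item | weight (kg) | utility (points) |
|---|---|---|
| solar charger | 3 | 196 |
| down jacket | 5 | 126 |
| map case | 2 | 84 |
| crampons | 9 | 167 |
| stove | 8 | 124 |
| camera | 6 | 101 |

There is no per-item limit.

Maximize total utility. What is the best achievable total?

672

Taking 3×solar charger + map case: 11 kg used, 672 in utility.
Every other selection either busts 11 kg or fails to beat 672.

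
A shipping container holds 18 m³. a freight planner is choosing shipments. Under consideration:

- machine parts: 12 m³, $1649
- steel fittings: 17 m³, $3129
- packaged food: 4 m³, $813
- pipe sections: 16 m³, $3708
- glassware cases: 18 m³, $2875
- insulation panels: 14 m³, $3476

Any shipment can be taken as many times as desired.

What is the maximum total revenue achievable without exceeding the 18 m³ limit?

Ranking by ratio (revenue/m³): insulation panels 248.29, pipe sections 231.75, packaged food 203.25, steel fittings 184.06.
Packaged food + insulation panels uses 18 of the 18 m³ and totals 4289.

4289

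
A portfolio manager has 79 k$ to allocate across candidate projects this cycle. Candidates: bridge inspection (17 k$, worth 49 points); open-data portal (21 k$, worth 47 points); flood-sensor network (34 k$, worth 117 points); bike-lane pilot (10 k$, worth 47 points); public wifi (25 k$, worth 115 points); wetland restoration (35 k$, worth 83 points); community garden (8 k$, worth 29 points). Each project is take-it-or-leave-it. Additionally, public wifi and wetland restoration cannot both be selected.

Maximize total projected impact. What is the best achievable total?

308

Best packing: flood-sensor network + bike-lane pilot + public wifi + community garden — 77 k$, 308 total.
The closest alternative, bridge inspection + flood-sensor network + public wifi, reaches only 281.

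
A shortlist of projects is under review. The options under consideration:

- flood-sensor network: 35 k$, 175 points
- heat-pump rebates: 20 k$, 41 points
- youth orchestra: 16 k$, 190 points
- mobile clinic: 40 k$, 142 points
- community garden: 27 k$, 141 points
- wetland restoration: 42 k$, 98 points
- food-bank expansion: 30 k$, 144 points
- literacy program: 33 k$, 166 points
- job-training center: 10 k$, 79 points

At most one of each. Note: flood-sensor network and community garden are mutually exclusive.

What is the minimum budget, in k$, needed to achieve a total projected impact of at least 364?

51

Minimise k$ subject to total projected impact ≥ 364.
Taking flood-sensor network + youth orchestra gives 365 (≥ 364) for 51 k$.
No combination under 51 k$ hits 364.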